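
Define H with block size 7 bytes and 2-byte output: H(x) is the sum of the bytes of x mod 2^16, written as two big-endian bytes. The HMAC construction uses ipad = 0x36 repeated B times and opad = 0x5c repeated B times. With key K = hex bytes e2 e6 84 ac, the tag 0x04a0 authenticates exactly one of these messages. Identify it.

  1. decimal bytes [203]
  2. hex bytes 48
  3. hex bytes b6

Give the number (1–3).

3

Key hex bytes e2 e6 84 ac is 4 bytes ≤ B = 7; zero-pad to 7 bytes: K' = e2 e6 84 ac 00 00 00.
K' ⊕ ipad = d4 d0 b2 9a 36 36 36; K' ⊕ opad = be ba d8 f0 5c 5c 5c.
m1: inner = H(d4 d0 b2 9a 36 36 36 cb) = 04 5d; tag = H(be ba d8 f0 5c 5c 5c 04 5d) = 04b5
m2: inner = H(d4 d0 b2 9a 36 36 36 48) = 03 da; tag = H(be ba d8 f0 5c 5c 5c 03 da) = 0531
m3: inner = H(d4 d0 b2 9a 36 36 36 b6) = 04 48; tag = H(be ba d8 f0 5c 5c 5c 04 48) = 04a0 ← matches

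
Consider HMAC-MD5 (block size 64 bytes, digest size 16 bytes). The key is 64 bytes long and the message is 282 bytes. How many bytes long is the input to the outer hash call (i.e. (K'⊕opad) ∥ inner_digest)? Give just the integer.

Key is 64 ≤ 64 bytes, zero-padded: |K'| = 64.
Outer input = (K'⊕opad) ∥ H(inner) → 64 + 16 = 80 bytes.

80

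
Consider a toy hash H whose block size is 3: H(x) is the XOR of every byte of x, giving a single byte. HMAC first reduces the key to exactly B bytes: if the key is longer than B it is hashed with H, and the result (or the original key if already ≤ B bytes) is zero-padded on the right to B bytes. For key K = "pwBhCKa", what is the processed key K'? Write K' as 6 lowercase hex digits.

440000

|K| = 7 > B = 3, so first hash the key.
H(K): XOR 70⊕77⊕42⊕68⊕43⊕4b⊕61 = 44.
Zero-pad H(K) = 44 to 3 bytes: K' = 44 00 00.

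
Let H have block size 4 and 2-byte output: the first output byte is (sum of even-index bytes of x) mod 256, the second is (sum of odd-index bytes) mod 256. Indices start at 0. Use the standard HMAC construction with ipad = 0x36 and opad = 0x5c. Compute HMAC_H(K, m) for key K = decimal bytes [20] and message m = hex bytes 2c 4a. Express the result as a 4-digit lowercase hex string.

286e

Key decimal bytes [20] = 14 is 1 byte ≤ B = 4; zero-pad to 4 bytes: K' = 14 00 00 00.
K' ⊕ ipad = 22 36 36 36.  K' ⊕ opad = 48 5c 5c 5c.
Inner input = (K'⊕ipad) ∥ m = 22 36 36 36 ∥ 2c 4a.
Inner hash: even-index sum = 132 mod 256 = 132; odd-index sum = 182 mod 256 = 182 → 84 b6.
Outer input = (K'⊕opad) ∥ inner = 48 5c 5c 5c ∥ 84 b6.
Outer hash (tag): even-index sum = 296 mod 256 = 40; odd-index sum = 366 mod 256 = 110 → 28 6e.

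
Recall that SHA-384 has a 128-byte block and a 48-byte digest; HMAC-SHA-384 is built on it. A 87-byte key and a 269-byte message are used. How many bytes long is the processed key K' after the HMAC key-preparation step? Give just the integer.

Key is 87 ≤ 128 bytes, zero-padded: |K'| = 128.

128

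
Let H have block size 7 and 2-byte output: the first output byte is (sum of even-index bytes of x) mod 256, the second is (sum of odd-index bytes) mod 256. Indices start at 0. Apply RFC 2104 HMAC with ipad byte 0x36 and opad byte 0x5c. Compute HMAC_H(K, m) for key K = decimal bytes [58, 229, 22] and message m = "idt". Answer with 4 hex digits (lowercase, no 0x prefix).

Key decimal bytes [58, 229, 22] = 3a e5 16 is 3 bytes ≤ B = 7; zero-pad to 7 bytes: K' = 3a e5 16 00 00 00 00.
K' ⊕ ipad = 0c d3 20 36 36 36 36.  K' ⊕ opad = 66 b9 4a 5c 5c 5c 5c.
Inner input = (K'⊕ipad) ∥ m = 0c d3 20 36 36 36 36 ∥ 69 64 74.
Inner hash: even-index sum = 252 mod 256 = 252; odd-index sum = 540 mod 256 = 28 → fc 1c.
Outer input = (K'⊕opad) ∥ inner = 66 b9 4a 5c 5c 5c 5c ∥ fc 1c.
Outer hash (tag): even-index sum = 388 mod 256 = 132; odd-index sum = 621 mod 256 = 109 → 84 6d.

846d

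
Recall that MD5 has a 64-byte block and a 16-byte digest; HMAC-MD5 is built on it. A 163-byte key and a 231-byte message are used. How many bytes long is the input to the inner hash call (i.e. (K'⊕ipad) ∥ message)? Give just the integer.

295

Key is 163 > 64 bytes, so it is hashed to 16 bytes then zero-padded to 64: |K'| = 64.
Inner input = (K'⊕ipad) ∥ m → 64 + 231 = 295 bytes.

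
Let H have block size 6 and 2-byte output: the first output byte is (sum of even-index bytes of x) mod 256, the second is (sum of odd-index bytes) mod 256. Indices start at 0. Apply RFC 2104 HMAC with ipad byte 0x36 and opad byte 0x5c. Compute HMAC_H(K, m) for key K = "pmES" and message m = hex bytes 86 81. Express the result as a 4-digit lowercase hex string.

1613

Key "pmES" = 70 6d 45 53 is 4 bytes ≤ B = 6; zero-pad to 6 bytes: K' = 70 6d 45 53 00 00.
K' ⊕ ipad = 46 5b 73 65 36 36.  K' ⊕ opad = 2c 31 19 0f 5c 5c.
Inner input = (K'⊕ipad) ∥ m = 46 5b 73 65 36 36 ∥ 86 81.
Inner hash: even-index sum = 373 mod 256 = 117; odd-index sum = 375 mod 256 = 119 → 75 77.
Outer input = (K'⊕opad) ∥ inner = 2c 31 19 0f 5c 5c ∥ 75 77.
Outer hash (tag): even-index sum = 278 mod 256 = 22; odd-index sum = 275 mod 256 = 19 → 16 13.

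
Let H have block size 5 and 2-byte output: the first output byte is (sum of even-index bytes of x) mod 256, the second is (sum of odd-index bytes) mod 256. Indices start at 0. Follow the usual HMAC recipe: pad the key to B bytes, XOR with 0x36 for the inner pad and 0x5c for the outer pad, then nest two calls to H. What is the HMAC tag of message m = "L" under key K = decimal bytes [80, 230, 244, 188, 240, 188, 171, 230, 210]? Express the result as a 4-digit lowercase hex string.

9967

Key decimal bytes [80, 230, 244, 188, 240, 188, 171, 230, 210] = 50 e6 f4 bc f0 bc ab e6 d2 is 9 bytes > B = 5, so hash it first: H(key) = b1 44, then zero-pad to 5 bytes: K' = b1 44 00 00 00.
K' ⊕ ipad = 87 72 36 36 36.  K' ⊕ opad = ed 18 5c 5c 5c.
Inner input = (K'⊕ipad) ∥ m = 87 72 36 36 36 ∥ 4c.
Inner hash: even-index sum = 243 mod 256 = 243; odd-index sum = 244 mod 256 = 244 → f3 f4.
Outer input = (K'⊕opad) ∥ inner = ed 18 5c 5c 5c ∥ f3 f4.
Outer hash (tag): even-index sum = 665 mod 256 = 153; odd-index sum = 359 mod 256 = 103 → 99 67.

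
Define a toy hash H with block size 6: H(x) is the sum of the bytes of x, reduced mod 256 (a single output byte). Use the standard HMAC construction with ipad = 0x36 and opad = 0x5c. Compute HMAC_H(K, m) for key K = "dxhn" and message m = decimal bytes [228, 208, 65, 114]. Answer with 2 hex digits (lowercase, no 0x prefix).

a3

Key "dxhn" = 64 78 68 6e is 4 bytes ≤ B = 6; zero-pad to 6 bytes: K' = 64 78 68 6e 00 00.
K' ⊕ ipad = 52 4e 5e 58 36 36.  K' ⊕ opad = 38 24 34 32 5c 5c.
Inner input = (K'⊕ipad) ∥ m = 52 4e 5e 58 36 36 ∥ e4 d0 41 72.
Inner hash: sum = 82+78+94+88+54+54+228+208+65+114 = 1065; mod 256 = 41 → 29.
Outer input = (K'⊕opad) ∥ inner = 38 24 34 32 5c 5c ∥ 29.
Outer hash (tag): sum = 56+36+52+50+92+92+41 = 419; mod 256 = 163 → a3.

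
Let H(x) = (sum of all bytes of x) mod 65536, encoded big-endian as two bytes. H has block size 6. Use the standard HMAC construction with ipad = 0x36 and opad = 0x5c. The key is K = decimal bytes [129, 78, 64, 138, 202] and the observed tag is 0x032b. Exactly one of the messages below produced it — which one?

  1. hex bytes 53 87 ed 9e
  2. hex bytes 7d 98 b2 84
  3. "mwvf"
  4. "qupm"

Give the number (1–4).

Key decimal bytes [129, 78, 64, 138, 202] = 81 4e 40 8a ca is 5 bytes ≤ B = 6; zero-pad to 6 bytes: K' = 81 4e 40 8a ca 00.
K' ⊕ ipad = b7 78 76 bc fc 36; K' ⊕ opad = dd 12 1c d6 96 5c.
m1: inner = H(b7 78 76 bc fc 36 53 87 ed 9e) = 05 f8; tag = H(dd 12 1c d6 96 5c 05 f8) = 03d0
m2: inner = H(b7 78 76 bc fc 36 7d 98 b2 84) = 05 de; tag = H(dd 12 1c d6 96 5c 05 de) = 03b6
m3: inner = H(b7 78 76 bc fc 36 6d 77 76 66) = 05 53; tag = H(dd 12 1c d6 96 5c 05 53) = 032b ← matches
m4: inner = H(b7 78 76 bc fc 36 71 75 70 6d) = 05 56; tag = H(dd 12 1c d6 96 5c 05 56) = 032e

3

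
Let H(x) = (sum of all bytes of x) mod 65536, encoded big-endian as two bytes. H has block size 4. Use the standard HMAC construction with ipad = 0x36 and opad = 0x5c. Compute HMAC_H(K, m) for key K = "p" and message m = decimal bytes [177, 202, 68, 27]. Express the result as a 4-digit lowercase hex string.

Key "p" = 70 is 1 byte ≤ B = 4; zero-pad to 4 bytes: K' = 70 00 00 00.
K' ⊕ ipad = 46 36 36 36.  K' ⊕ opad = 2c 5c 5c 5c.
Inner input = (K'⊕ipad) ∥ m = 46 36 36 36 ∥ b1 ca 44 1b.
Inner hash: sum = 70+54+54+54+177+202+68+27 = 706 → 02 c2.
Outer input = (K'⊕opad) ∥ inner = 2c 5c 5c 5c ∥ 02 c2.
Outer hash (tag): sum = 44+92+92+92+2+194 = 516 → 02 04.

0204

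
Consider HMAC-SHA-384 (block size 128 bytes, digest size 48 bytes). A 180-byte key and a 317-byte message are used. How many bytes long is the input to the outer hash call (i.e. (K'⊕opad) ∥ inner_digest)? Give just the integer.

Key is 180 > 128 bytes, so it is hashed to 48 bytes then zero-padded to 128: |K'| = 128.
Outer input = (K'⊕opad) ∥ H(inner) → 128 + 48 = 176 bytes.

176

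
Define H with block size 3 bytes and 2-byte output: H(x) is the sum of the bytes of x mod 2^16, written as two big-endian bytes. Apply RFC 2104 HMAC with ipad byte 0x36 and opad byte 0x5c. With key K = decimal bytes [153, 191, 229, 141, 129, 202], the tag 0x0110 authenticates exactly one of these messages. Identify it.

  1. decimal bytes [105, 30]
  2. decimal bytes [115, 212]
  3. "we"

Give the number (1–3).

Key decimal bytes [153, 191, 229, 141, 129, 202] = 99 bf e5 8d 81 ca is 6 bytes > B = 3, so hash it first: H(key) = 04 15, then zero-pad to 3 bytes: K' = 04 15 00.
K' ⊕ ipad = 32 23 36; K' ⊕ opad = 58 49 5c.
m1: inner = H(32 23 36 69 1e) = 01 12; tag = H(58 49 5c 01 12) = 0110 ← matches
m2: inner = H(32 23 36 73 d4) = 01 d2; tag = H(58 49 5c 01 d2) = 01d0
m3: inner = H(32 23 36 77 65) = 01 67; tag = H(58 49 5c 01 67) = 0165

1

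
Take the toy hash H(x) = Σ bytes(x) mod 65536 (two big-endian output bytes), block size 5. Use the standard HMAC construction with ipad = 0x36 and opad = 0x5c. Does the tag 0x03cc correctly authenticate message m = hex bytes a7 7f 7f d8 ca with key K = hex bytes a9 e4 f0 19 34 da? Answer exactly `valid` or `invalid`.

invalid

Key hex bytes a9 e4 f0 19 34 da is 6 bytes > B = 5, so hash it first: H(key) = 03 a4, then zero-pad to 5 bytes: K' = 03 a4 00 00 00.
K' ⊕ ipad = 35 92 36 36 36; K' ⊕ opad = 5f f8 5c 5c 5c.
Inner hash: sum = 53+146+54+54+54+167+127+127+216+202 = 1200 → 04 b0.
Outer hash (recomputed tag): sum = 95+248+92+92+92+4+176 = 799 → 03 1f.
Recomputed tag = 031f; claimed = 03cc → mismatch.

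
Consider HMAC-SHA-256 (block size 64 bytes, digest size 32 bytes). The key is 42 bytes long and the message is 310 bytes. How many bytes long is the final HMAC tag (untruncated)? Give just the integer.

32

The tag is one SHA-256 digest: 32 bytes.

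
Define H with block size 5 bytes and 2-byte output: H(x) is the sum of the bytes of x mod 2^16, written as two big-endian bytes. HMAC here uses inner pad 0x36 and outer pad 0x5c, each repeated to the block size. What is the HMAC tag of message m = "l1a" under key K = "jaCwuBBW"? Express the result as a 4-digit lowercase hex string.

02b4

Key "jaCwuBBW" = 6a 61 43 77 75 42 42 57 is 8 bytes > B = 5, so hash it first: H(key) = 02 d5, then zero-pad to 5 bytes: K' = 02 d5 00 00 00.
K' ⊕ ipad = 34 e3 36 36 36.  K' ⊕ opad = 5e 89 5c 5c 5c.
Inner input = (K'⊕ipad) ∥ m = 34 e3 36 36 36 ∥ 6c 31 61.
Inner hash: sum = 52+227+54+54+54+108+49+97 = 695 → 02 b7.
Outer input = (K'⊕opad) ∥ inner = 5e 89 5c 5c 5c ∥ 02 b7.
Outer hash (tag): sum = 94+137+92+92+92+2+183 = 692 → 02 b4.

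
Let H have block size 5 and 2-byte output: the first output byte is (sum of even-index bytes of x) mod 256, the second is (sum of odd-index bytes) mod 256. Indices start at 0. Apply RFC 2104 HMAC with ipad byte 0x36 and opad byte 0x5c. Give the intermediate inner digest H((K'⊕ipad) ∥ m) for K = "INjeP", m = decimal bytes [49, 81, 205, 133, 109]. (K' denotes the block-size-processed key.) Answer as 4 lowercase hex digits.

Key "INjeP" = 49 4e 6a 65 50 is exactly B = 5 bytes: K' = 49 4e 6a 65 50.
K' ⊕ ipad = 7f 78 5c 53 66.
Inner input = 7f 78 5c 53 66 ∥ 31 51 cd 85 6d.
Inner hash: even-index sum = 535 mod 256 = 23; odd-index sum = 566 mod 256 = 54 → 17 36.

1736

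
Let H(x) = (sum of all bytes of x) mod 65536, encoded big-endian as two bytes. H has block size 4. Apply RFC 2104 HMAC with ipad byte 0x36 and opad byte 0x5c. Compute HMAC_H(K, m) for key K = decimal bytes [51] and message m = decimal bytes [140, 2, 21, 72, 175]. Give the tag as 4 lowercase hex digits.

Key decimal bytes [51] = 33 is 1 byte ≤ B = 4; zero-pad to 4 bytes: K' = 33 00 00 00.
K' ⊕ ipad = 05 36 36 36.  K' ⊕ opad = 6f 5c 5c 5c.
Inner input = (K'⊕ipad) ∥ m = 05 36 36 36 ∥ 8c 02 15 48 af.
Inner hash: sum = 5+54+54+54+140+2+21+72+175 = 577 → 02 41.
Outer input = (K'⊕opad) ∥ inner = 6f 5c 5c 5c ∥ 02 41.
Outer hash (tag): sum = 111+92+92+92+2+65 = 454 → 01 c6.

01c6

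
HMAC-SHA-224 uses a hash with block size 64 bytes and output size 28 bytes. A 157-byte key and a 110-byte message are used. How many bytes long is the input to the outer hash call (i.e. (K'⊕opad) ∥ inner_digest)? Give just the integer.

Key is 157 > 64 bytes, so it is hashed to 28 bytes then zero-padded to 64: |K'| = 64.
Outer input = (K'⊕opad) ∥ H(inner) → 64 + 28 = 92 bytes.

92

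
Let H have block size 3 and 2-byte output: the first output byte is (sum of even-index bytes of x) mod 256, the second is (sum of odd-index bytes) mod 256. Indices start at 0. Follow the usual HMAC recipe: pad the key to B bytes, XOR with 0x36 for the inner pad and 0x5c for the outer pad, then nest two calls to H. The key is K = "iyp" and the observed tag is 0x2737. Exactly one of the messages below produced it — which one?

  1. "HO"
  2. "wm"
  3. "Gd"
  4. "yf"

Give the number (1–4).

2

Key "iyp" = 69 79 70 is exactly B = 3 bytes: K' = 69 79 70.
K' ⊕ ipad = 5f 4f 46; K' ⊕ opad = 35 25 2c.
m1: inner = H(5f 4f 46 48 4f) = f4 97; tag = H(35 25 2c f4 97) = f819
m2: inner = H(5f 4f 46 77 6d) = 12 c6; tag = H(35 25 2c 12 c6) = 2737 ← matches
m3: inner = H(5f 4f 46 47 64) = 09 96; tag = H(35 25 2c 09 96) = f72e
m4: inner = H(5f 4f 46 79 66) = 0b c8; tag = H(35 25 2c 0b c8) = 2930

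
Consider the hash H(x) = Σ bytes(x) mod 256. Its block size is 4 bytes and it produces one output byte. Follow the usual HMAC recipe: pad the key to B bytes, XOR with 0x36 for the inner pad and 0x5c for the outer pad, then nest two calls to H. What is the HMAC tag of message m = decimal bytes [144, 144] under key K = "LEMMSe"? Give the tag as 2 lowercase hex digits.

Key "LEMMSe" = 4c 45 4d 4d 53 65 is 6 bytes > B = 4, so hash it first: H(key) = e3, then zero-pad to 4 bytes: K' = e3 00 00 00.
K' ⊕ ipad = d5 36 36 36.  K' ⊕ opad = bf 5c 5c 5c.
Inner input = (K'⊕ipad) ∥ m = d5 36 36 36 ∥ 90 90.
Inner hash: sum = 213+54+54+54+144+144 = 663; mod 256 = 151 → 97.
Outer input = (K'⊕opad) ∥ inner = bf 5c 5c 5c ∥ 97.
Outer hash (tag): sum = 191+92+92+92+151 = 618; mod 256 = 106 → 6a.

6a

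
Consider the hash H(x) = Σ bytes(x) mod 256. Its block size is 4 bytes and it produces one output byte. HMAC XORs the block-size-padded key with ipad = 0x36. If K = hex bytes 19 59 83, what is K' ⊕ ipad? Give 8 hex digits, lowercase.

Key hex bytes 19 59 83 is 3 bytes ≤ B = 4; zero-pad to 4 bytes: K' = 19 59 83 00.
XOR each byte with 0x36: 19⊕36=2f, 59⊕36=6f, 83⊕36=b5, 00⊕36=36.

2f6fb536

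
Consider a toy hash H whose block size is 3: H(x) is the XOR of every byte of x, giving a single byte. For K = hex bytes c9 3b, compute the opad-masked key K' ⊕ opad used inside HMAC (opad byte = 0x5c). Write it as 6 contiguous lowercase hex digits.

95675c

Key hex bytes c9 3b is 2 bytes ≤ B = 3; zero-pad to 3 bytes: K' = c9 3b 00.
XOR each byte with 0x5c: c9⊕5c=95, 3b⊕5c=67, 00⊕5c=5c.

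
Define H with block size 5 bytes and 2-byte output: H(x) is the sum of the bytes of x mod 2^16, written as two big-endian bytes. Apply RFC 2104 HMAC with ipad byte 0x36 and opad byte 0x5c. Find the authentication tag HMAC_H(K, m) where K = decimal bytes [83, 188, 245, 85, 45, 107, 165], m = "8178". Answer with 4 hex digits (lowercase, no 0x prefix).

028e

Key decimal bytes [83, 188, 245, 85, 45, 107, 165] = 53 bc f5 55 2d 6b a5 is 7 bytes > B = 5, so hash it first: H(key) = 03 96, then zero-pad to 5 bytes: K' = 03 96 00 00 00.
K' ⊕ ipad = 35 a0 36 36 36.  K' ⊕ opad = 5f ca 5c 5c 5c.
Inner input = (K'⊕ipad) ∥ m = 35 a0 36 36 36 ∥ 38 31 37 38.
Inner hash: sum = 53+160+54+54+54+56+49+55+56 = 591 → 02 4f.
Outer input = (K'⊕opad) ∥ inner = 5f ca 5c 5c 5c ∥ 02 4f.
Outer hash (tag): sum = 95+202+92+92+92+2+79 = 654 → 02 8e.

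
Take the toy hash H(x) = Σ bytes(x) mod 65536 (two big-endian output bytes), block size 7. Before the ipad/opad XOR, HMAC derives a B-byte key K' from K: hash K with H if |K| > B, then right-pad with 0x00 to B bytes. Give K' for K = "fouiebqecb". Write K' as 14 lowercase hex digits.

04150000000000

|K| = 10 > B = 7, so first hash the key.
H(K): sum = 102+111+117+105+101+98+113+101+99+98 = 1045 → 04 15.
Zero-pad H(K) = 04 15 to 7 bytes: K' = 04 15 00 00 00 00 00.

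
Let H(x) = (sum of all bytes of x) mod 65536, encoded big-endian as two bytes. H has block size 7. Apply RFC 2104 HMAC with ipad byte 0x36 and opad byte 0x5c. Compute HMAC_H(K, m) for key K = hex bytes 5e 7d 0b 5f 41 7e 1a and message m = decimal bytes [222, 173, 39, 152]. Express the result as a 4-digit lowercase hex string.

0194

Key hex bytes 5e 7d 0b 5f 41 7e 1a is exactly B = 7 bytes: K' = 5e 7d 0b 5f 41 7e 1a.
K' ⊕ ipad = 68 4b 3d 69 77 48 2c.  K' ⊕ opad = 02 21 57 03 1d 22 46.
Inner input = (K'⊕ipad) ∥ m = 68 4b 3d 69 77 48 2c ∥ de ad 27 98.
Inner hash: sum = 104+75+61+105+119+72+44+222+173+39+152 = 1166 → 04 8e.
Outer input = (K'⊕opad) ∥ inner = 02 21 57 03 1d 22 46 ∥ 04 8e.
Outer hash (tag): sum = 2+33+87+3+29+34+70+4+142 = 404 → 01 94.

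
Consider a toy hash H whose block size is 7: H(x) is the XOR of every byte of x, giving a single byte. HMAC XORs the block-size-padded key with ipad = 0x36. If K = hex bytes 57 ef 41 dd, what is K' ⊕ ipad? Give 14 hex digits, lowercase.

Key hex bytes 57 ef 41 dd is 4 bytes ≤ B = 7; zero-pad to 7 bytes: K' = 57 ef 41 dd 00 00 00.
XOR each byte with 0x36: 57⊕36=61, ef⊕36=d9, 41⊕36=77, dd⊕36=eb, 00⊕36=36, 00⊕36=36, 00⊕36=36.

61d977eb363636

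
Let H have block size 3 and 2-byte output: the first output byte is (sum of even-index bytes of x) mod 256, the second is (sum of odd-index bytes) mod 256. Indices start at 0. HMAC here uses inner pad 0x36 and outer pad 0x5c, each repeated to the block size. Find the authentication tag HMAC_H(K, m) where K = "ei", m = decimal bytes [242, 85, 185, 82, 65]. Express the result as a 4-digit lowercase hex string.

e065

Key "ei" = 65 69 is 2 bytes ≤ B = 3; zero-pad to 3 bytes: K' = 65 69 00.
K' ⊕ ipad = 53 5f 36.  K' ⊕ opad = 39 35 5c.
Inner input = (K'⊕ipad) ∥ m = 53 5f 36 ∥ f2 55 b9 52 41.
Inner hash: even-index sum = 304 mod 256 = 48; odd-index sum = 587 mod 256 = 75 → 30 4b.
Outer input = (K'⊕opad) ∥ inner = 39 35 5c ∥ 30 4b.
Outer hash (tag): even-index sum = 224 mod 256 = 224; odd-index sum = 101 mod 256 = 101 → e0 65.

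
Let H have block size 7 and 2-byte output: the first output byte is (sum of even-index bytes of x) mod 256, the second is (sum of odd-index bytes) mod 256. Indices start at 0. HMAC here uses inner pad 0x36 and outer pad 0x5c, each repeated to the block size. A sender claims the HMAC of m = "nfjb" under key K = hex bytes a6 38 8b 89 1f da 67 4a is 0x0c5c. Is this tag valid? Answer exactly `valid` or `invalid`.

invalid

Key hex bytes a6 38 8b 89 1f da 67 4a is 8 bytes > B = 7, so hash it first: H(key) = b7 e5, then zero-pad to 7 bytes: K' = b7 e5 00 00 00 00 00.
K' ⊕ ipad = 81 d3 36 36 36 36 36; K' ⊕ opad = eb b9 5c 5c 5c 5c 5c.
Inner hash: even-index sum = 491 mod 256 = 235; odd-index sum = 535 mod 256 = 23 → eb 17.
Outer hash (recomputed tag): even-index sum = 534 mod 256 = 22; odd-index sum = 604 mod 256 = 92 → 16 5c.
Recomputed tag = 165c; claimed = 0c5c → mismatch.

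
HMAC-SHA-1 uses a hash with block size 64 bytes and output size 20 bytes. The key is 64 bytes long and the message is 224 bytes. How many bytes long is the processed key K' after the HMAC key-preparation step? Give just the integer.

64

Key is 64 ≤ 64 bytes, zero-padded: |K'| = 64.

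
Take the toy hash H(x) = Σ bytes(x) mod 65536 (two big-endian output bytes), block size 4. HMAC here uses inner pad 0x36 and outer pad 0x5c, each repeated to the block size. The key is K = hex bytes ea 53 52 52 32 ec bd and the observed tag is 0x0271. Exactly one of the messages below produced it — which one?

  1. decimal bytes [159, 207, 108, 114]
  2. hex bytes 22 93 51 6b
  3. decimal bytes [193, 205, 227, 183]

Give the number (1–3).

1

Key hex bytes ea 53 52 52 32 ec bd is 7 bytes > B = 4, so hash it first: H(key) = 03 bc, then zero-pad to 4 bytes: K' = 03 bc 00 00.
K' ⊕ ipad = 35 8a 36 36; K' ⊕ opad = 5f e0 5c 5c.
m1: inner = H(35 8a 36 36 9f cf 6c 72) = 03 77; tag = H(5f e0 5c 5c 03 77) = 0271 ← matches
m2: inner = H(35 8a 36 36 22 93 51 6b) = 02 9c; tag = H(5f e0 5c 5c 02 9c) = 0295
m3: inner = H(35 8a 36 36 c1 cd e3 b7) = 04 53; tag = H(5f e0 5c 5c 04 53) = 024e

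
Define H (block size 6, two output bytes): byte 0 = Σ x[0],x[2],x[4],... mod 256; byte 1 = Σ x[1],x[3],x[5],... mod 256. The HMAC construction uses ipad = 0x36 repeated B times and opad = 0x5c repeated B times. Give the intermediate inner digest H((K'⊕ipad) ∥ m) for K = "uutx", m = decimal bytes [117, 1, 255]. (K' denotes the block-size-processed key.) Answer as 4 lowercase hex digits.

Key "uutx" = 75 75 74 78 is 4 bytes ≤ B = 6; zero-pad to 6 bytes: K' = 75 75 74 78 00 00.
K' ⊕ ipad = 43 43 42 4e 36 36.
Inner input = 43 43 42 4e 36 36 ∥ 75 01 ff.
Inner hash: even-index sum = 559 mod 256 = 47; odd-index sum = 200 mod 256 = 200 → 2f c8.

2fc8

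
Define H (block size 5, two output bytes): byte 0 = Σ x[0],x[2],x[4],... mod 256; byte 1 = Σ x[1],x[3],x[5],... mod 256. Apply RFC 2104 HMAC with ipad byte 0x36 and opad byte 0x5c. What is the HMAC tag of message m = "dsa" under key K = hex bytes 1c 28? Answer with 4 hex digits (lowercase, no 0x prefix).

11d9

Key hex bytes 1c 28 is 2 bytes ≤ B = 5; zero-pad to 5 bytes: K' = 1c 28 00 00 00.
K' ⊕ ipad = 2a 1e 36 36 36.  K' ⊕ opad = 40 74 5c 5c 5c.
Inner input = (K'⊕ipad) ∥ m = 2a 1e 36 36 36 ∥ 64 73 61.
Inner hash: even-index sum = 265 mod 256 = 9; odd-index sum = 281 mod 256 = 25 → 09 19.
Outer input = (K'⊕opad) ∥ inner = 40 74 5c 5c 5c ∥ 09 19.
Outer hash (tag): even-index sum = 273 mod 256 = 17; odd-index sum = 217 mod 256 = 217 → 11 d9.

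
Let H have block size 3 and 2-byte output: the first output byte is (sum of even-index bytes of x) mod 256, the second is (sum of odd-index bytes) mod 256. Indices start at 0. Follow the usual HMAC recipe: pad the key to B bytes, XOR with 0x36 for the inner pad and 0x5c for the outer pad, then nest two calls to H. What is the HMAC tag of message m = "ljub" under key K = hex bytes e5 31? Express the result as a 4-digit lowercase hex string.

Key hex bytes e5 31 is 2 bytes ≤ B = 3; zero-pad to 3 bytes: K' = e5 31 00.
K' ⊕ ipad = d3 07 36.  K' ⊕ opad = b9 6d 5c.
Inner input = (K'⊕ipad) ∥ m = d3 07 36 ∥ 6c 6a 75 62.
Inner hash: even-index sum = 469 mod 256 = 213; odd-index sum = 232 mod 256 = 232 → d5 e8.
Outer input = (K'⊕opad) ∥ inner = b9 6d 5c ∥ d5 e8.
Outer hash (tag): even-index sum = 509 mod 256 = 253; odd-index sum = 322 mod 256 = 66 → fd 42.

fd42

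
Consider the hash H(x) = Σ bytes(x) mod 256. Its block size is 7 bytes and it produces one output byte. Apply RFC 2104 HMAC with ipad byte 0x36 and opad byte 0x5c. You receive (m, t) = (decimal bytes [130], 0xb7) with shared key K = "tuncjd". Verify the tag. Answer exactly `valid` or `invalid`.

invalid

Key "tuncjd" = 74 75 6e 63 6a 64 is 6 bytes ≤ B = 7; zero-pad to 7 bytes: K' = 74 75 6e 63 6a 64 00.
K' ⊕ ipad = 42 43 58 55 5c 52 36; K' ⊕ opad = 28 29 32 3f 36 38 5c.
Inner hash: sum = 66+67+88+85+92+82+54+130 = 664; mod 256 = 152 → 98.
Outer hash (recomputed tag): sum = 40+41+50+63+54+56+92+152 = 548; mod 256 = 36 → 24.
Recomputed tag = 24; claimed = b7 → mismatch.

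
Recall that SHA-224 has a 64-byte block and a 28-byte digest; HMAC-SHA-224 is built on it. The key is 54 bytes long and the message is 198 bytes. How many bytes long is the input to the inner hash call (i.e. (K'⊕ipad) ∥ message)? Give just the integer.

Key is 54 ≤ 64 bytes, zero-padded: |K'| = 64.
Inner input = (K'⊕ipad) ∥ m → 64 + 198 = 262 bytes.

262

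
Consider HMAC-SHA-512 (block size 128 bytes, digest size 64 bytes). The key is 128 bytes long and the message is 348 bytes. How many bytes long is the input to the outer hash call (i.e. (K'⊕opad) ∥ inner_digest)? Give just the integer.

Key is 128 ≤ 128 bytes, zero-padded: |K'| = 128.
Outer input = (K'⊕opad) ∥ H(inner) → 128 + 64 = 192 bytes.

192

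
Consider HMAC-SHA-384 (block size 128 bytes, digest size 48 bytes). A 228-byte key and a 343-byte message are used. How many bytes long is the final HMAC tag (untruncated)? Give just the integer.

The tag is one SHA-384 digest: 48 bytes.

48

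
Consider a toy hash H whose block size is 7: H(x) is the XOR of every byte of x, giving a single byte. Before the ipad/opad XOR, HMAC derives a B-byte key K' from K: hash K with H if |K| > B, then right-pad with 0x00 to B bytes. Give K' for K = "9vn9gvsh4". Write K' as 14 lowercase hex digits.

|K| = 9 > B = 7, so first hash the key.
H(K): XOR 39⊕76⊕6e⊕39⊕67⊕76⊕73⊕68⊕34 = 26.
Zero-pad H(K) = 26 to 7 bytes: K' = 26 00 00 00 00 00 00.

26000000000000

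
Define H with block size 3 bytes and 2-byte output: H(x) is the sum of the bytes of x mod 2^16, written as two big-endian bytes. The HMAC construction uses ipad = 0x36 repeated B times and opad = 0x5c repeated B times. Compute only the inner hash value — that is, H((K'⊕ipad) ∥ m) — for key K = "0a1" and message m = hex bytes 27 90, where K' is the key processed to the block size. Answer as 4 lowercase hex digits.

Key "0a1" = 30 61 31 is exactly B = 3 bytes: K' = 30 61 31.
K' ⊕ ipad = 06 57 07.
Inner input = 06 57 07 ∥ 27 90.
Inner hash: sum = 6+87+7+39+144 = 283 → 01 1b.

011b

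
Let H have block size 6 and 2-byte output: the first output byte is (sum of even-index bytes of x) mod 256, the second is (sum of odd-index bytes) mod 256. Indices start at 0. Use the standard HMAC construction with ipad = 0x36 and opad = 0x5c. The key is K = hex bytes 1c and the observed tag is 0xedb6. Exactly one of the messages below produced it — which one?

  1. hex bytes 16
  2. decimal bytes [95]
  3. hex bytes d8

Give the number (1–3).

Key hex bytes 1c is 1 byte ≤ B = 6; zero-pad to 6 bytes: K' = 1c 00 00 00 00 00.
K' ⊕ ipad = 2a 36 36 36 36 36; K' ⊕ opad = 40 5c 5c 5c 5c 5c.
m1: inner = H(2a 36 36 36 36 36 16) = ac a2; tag = H(40 5c 5c 5c 5c 5c ac a2) = a4b6
m2: inner = H(2a 36 36 36 36 36 5f) = f5 a2; tag = H(40 5c 5c 5c 5c 5c f5 a2) = edb6 ← matches
m3: inner = H(2a 36 36 36 36 36 d8) = 6e a2; tag = H(40 5c 5c 5c 5c 5c 6e a2) = 66b6

2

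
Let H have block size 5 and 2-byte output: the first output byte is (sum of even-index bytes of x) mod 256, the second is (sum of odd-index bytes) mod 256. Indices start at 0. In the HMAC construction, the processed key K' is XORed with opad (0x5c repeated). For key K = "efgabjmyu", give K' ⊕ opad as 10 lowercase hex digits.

4cf65c5c5c

Key "efgabjmyu" = 65 66 67 61 62 6a 6d 79 75 is 9 bytes > B = 5, so hash it first: H(key) = 10 aa, then zero-pad to 5 bytes: K' = 10 aa 00 00 00.
XOR each byte with 0x5c: 10⊕5c=4c, aa⊕5c=f6, 00⊕5c=5c, 00⊕5c=5c, 00⊕5c=5c.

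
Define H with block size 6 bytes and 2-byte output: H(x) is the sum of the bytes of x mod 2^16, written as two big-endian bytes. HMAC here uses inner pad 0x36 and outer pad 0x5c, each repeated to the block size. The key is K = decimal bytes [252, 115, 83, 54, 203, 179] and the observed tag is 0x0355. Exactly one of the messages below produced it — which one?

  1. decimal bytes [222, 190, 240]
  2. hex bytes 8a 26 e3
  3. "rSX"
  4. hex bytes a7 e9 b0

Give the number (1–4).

Key decimal bytes [252, 115, 83, 54, 203, 179] = fc 73 53 36 cb b3 is exactly B = 6 bytes: K' = fc 73 53 36 cb b3.
K' ⊕ ipad = ca 45 65 00 fd 85; K' ⊕ opad = a0 2f 0f 6a 97 ef.
m1: inner = H(ca 45 65 00 fd 85 de be f0) = 05 82; tag = H(a0 2f 0f 6a 97 ef 05 82) = 0355 ← matches
m2: inner = H(ca 45 65 00 fd 85 8a 26 e3) = 04 89; tag = H(a0 2f 0f 6a 97 ef 04 89) = 035b
m3: inner = H(ca 45 65 00 fd 85 72 53 58) = 04 13; tag = H(a0 2f 0f 6a 97 ef 04 13) = 02e5
m4: inner = H(ca 45 65 00 fd 85 a7 e9 b0) = 05 36; tag = H(a0 2f 0f 6a 97 ef 05 36) = 0309

1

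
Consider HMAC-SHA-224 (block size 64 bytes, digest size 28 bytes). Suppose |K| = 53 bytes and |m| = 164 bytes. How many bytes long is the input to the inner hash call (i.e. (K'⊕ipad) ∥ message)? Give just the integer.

Key is 53 ≤ 64 bytes, zero-padded: |K'| = 64.
Inner input = (K'⊕ipad) ∥ m → 64 + 164 = 228 bytes.

228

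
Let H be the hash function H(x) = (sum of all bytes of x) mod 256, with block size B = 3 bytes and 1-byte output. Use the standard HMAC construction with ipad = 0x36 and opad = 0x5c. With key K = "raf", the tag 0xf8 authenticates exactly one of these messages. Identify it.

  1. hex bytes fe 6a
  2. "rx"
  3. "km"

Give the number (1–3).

Key "raf" = 72 61 66 is exactly B = 3 bytes: K' = 72 61 66.
K' ⊕ ipad = 44 57 50; K' ⊕ opad = 2e 3d 3a.
m1: inner = H(44 57 50 fe 6a) = 53; tag = H(2e 3d 3a 53) = f8 ← matches
m2: inner = H(44 57 50 72 78) = d5; tag = H(2e 3d 3a d5) = 7a
m3: inner = H(44 57 50 6b 6d) = c3; tag = H(2e 3d 3a c3) = 68

1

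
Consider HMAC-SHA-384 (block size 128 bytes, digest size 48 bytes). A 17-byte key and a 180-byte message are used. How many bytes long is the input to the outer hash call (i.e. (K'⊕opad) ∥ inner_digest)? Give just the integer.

Key is 17 ≤ 128 bytes, zero-padded: |K'| = 128.
Outer input = (K'⊕opad) ∥ H(inner) → 128 + 48 = 176 bytes.

176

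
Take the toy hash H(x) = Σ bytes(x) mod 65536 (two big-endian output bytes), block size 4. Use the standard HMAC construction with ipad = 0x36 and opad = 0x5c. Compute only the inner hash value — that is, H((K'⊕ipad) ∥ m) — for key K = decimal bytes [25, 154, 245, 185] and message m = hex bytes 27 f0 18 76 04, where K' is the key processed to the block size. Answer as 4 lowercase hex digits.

Key decimal bytes [25, 154, 245, 185] = 19 9a f5 b9 is exactly B = 4 bytes: K' = 19 9a f5 b9.
K' ⊕ ipad = 2f ac c3 8f.
Inner input = 2f ac c3 8f ∥ 27 f0 18 76 04.
Inner hash: sum = 47+172+195+143+39+240+24+118+4 = 982 → 03 d6.

03d6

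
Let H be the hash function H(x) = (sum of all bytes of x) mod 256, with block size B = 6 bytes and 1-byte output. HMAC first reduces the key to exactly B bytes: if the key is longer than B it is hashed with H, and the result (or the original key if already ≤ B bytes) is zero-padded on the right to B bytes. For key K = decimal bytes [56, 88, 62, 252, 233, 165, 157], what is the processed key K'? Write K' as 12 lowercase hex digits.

f50000000000

|K| = 7 > B = 6, so first hash the key.
H(K): sum = 56+88+62+252+233+165+157 = 1013; mod 256 = 245 → f5.
Zero-pad H(K) = f5 to 6 bytes: K' = f5 00 00 00 00 00.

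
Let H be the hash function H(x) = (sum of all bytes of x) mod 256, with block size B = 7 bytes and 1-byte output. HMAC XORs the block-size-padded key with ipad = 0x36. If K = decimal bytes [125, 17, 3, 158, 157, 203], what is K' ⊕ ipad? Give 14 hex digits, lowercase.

Key decimal bytes [125, 17, 3, 158, 157, 203] = 7d 11 03 9e 9d cb is 6 bytes ≤ B = 7; zero-pad to 7 bytes: K' = 7d 11 03 9e 9d cb 00.
XOR each byte with 0x36: 7d⊕36=4b, 11⊕36=27, 03⊕36=35, 9e⊕36=a8, 9d⊕36=ab, cb⊕36=fd, 00⊕36=36.

4b2735a8abfd36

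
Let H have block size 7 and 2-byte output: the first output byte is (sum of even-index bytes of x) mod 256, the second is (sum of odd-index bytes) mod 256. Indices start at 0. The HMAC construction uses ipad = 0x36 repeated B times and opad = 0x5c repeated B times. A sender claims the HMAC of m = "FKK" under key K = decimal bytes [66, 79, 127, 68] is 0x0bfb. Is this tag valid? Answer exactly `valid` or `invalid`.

Key decimal bytes [66, 79, 127, 68] = 42 4f 7f 44 is 4 bytes ≤ B = 7; zero-pad to 7 bytes: K' = 42 4f 7f 44 00 00 00.
K' ⊕ ipad = 74 79 49 72 36 36 36; K' ⊕ opad = 1e 13 23 18 5c 5c 5c.
Inner hash: even-index sum = 372 mod 256 = 116; odd-index sum = 434 mod 256 = 178 → 74 b2.
Outer hash (recomputed tag): even-index sum = 427 mod 256 = 171; odd-index sum = 251 mod 256 = 251 → ab fb.
Recomputed tag = abfb; claimed = 0bfb → mismatch.

invalid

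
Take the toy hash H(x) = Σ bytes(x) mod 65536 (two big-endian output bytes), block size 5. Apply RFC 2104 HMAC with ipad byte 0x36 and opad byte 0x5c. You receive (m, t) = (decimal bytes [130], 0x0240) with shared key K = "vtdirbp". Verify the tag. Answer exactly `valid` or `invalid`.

Key "vtdirbp" = 76 74 64 69 72 62 70 is 7 bytes > B = 5, so hash it first: H(key) = 02 fb, then zero-pad to 5 bytes: K' = 02 fb 00 00 00.
K' ⊕ ipad = 34 cd 36 36 36; K' ⊕ opad = 5e a7 5c 5c 5c.
Inner hash: sum = 52+205+54+54+54+130 = 549 → 02 25.
Outer hash (recomputed tag): sum = 94+167+92+92+92+2+37 = 576 → 02 40.
Recomputed tag = 0240; claimed = 0240 → match.

valid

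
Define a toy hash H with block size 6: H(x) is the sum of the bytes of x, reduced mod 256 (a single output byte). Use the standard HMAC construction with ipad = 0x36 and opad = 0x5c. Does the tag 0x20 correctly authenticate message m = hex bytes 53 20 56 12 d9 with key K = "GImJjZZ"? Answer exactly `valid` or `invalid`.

Key "GImJjZZ" = 47 49 6d 4a 6a 5a 5a is 7 bytes > B = 6, so hash it first: H(key) = 65, then zero-pad to 6 bytes: K' = 65 00 00 00 00 00.
K' ⊕ ipad = 53 36 36 36 36 36; K' ⊕ opad = 39 5c 5c 5c 5c 5c.
Inner hash: sum = 83+54+54+54+54+54+83+32+86+18+217 = 789; mod 256 = 21 → 15.
Outer hash (recomputed tag): sum = 57+92+92+92+92+92+21 = 538; mod 256 = 26 → 1a.
Recomputed tag = 1a; claimed = 20 → mismatch.

invalid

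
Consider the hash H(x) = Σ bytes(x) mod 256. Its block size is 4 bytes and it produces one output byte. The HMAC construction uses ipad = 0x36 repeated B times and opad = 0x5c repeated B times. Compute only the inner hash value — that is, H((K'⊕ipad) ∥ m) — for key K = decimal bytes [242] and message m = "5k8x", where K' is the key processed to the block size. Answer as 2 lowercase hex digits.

Key decimal bytes [242] = f2 is 1 byte ≤ B = 4; zero-pad to 4 bytes: K' = f2 00 00 00.
K' ⊕ ipad = c4 36 36 36.
Inner input = c4 36 36 36 ∥ 35 6b 38 78.
Inner hash: sum = 196+54+54+54+53+107+56+120 = 694; mod 256 = 182 → b6.

b6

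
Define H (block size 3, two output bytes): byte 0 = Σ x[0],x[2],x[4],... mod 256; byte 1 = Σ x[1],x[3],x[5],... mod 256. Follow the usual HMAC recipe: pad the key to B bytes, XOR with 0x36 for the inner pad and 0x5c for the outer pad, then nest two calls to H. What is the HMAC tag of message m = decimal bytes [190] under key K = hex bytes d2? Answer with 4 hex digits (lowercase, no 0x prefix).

Key hex bytes d2 is 1 byte ≤ B = 3; zero-pad to 3 bytes: K' = d2 00 00.
K' ⊕ ipad = e4 36 36.  K' ⊕ opad = 8e 5c 5c.
Inner input = (K'⊕ipad) ∥ m = e4 36 36 ∥ be.
Inner hash: even-index sum = 282 mod 256 = 26; odd-index sum = 244 mod 256 = 244 → 1a f4.
Outer input = (K'⊕opad) ∥ inner = 8e 5c 5c ∥ 1a f4.
Outer hash (tag): even-index sum = 478 mod 256 = 222; odd-index sum = 118 mod 256 = 118 → de 76.

de76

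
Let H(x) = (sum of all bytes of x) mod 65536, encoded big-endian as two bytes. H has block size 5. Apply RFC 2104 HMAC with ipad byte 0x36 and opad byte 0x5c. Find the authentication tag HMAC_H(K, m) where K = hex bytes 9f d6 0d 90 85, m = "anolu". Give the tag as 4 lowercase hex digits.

0384

Key hex bytes 9f d6 0d 90 85 is exactly B = 5 bytes: K' = 9f d6 0d 90 85.
K' ⊕ ipad = a9 e0 3b a6 b3.  K' ⊕ opad = c3 8a 51 cc d9.
Inner input = (K'⊕ipad) ∥ m = a9 e0 3b a6 b3 ∥ 61 6e 6f 6c 75.
Inner hash: sum = 169+224+59+166+179+97+110+111+108+117 = 1340 → 05 3c.
Outer input = (K'⊕opad) ∥ inner = c3 8a 51 cc d9 ∥ 05 3c.
Outer hash (tag): sum = 195+138+81+204+217+5+60 = 900 → 03 84.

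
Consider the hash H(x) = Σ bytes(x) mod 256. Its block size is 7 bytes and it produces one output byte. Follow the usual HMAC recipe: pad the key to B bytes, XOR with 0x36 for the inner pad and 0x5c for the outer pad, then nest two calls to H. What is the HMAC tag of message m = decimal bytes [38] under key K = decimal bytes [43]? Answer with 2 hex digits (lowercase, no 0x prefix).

Key decimal bytes [43] = 2b is 1 byte ≤ B = 7; zero-pad to 7 bytes: K' = 2b 00 00 00 00 00 00.
K' ⊕ ipad = 1d 36 36 36 36 36 36.  K' ⊕ opad = 77 5c 5c 5c 5c 5c 5c.
Inner input = (K'⊕ipad) ∥ m = 1d 36 36 36 36 36 36 ∥ 26.
Inner hash: sum = 29+54+54+54+54+54+54+38 = 391; mod 256 = 135 → 87.
Outer input = (K'⊕opad) ∥ inner = 77 5c 5c 5c 5c 5c 5c ∥ 87.
Outer hash (tag): sum = 119+92+92+92+92+92+92+135 = 806; mod 256 = 38 → 26.

26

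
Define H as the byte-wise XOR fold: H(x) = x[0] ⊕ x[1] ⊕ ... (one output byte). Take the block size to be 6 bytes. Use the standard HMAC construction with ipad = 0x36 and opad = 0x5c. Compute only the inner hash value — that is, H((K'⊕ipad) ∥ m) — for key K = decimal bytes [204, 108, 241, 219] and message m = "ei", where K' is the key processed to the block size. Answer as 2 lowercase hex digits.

Key decimal bytes [204, 108, 241, 219] = cc 6c f1 db is 4 bytes ≤ B = 6; zero-pad to 6 bytes: K' = cc 6c f1 db 00 00.
K' ⊕ ipad = fa 5a c7 ed 36 36.
Inner input = fa 5a c7 ed 36 36 ∥ 65 69.
Inner hash: XOR fa⊕5a⊕c7⊕ed⊕36⊕36⊕65⊕69 = 86.

86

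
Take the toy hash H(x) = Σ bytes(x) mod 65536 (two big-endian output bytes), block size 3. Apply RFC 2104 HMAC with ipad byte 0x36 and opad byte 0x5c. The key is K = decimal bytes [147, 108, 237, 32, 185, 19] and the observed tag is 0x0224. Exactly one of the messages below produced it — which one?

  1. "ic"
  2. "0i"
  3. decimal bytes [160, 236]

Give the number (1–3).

3

Key decimal bytes [147, 108, 237, 32, 185, 19] = 93 6c ed 20 b9 13 is 6 bytes > B = 3, so hash it first: H(key) = 02 d8, then zero-pad to 3 bytes: K' = 02 d8 00.
K' ⊕ ipad = 34 ee 36; K' ⊕ opad = 5e 84 5c.
m1: inner = H(34 ee 36 69 63) = 02 24; tag = H(5e 84 5c 02 24) = 0164
m2: inner = H(34 ee 36 30 69) = 01 f1; tag = H(5e 84 5c 01 f1) = 0230
m3: inner = H(34 ee 36 a0 ec) = 02 e4; tag = H(5e 84 5c 02 e4) = 0224 ← matches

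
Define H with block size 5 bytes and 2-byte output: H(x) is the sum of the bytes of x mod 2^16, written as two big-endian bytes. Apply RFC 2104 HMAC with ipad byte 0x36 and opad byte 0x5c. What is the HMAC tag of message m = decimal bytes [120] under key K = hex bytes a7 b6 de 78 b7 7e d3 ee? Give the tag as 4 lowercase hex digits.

034f

Key hex bytes a7 b6 de 78 b7 7e d3 ee is 8 bytes > B = 5, so hash it first: H(key) = 05 a9, then zero-pad to 5 bytes: K' = 05 a9 00 00 00.
K' ⊕ ipad = 33 9f 36 36 36.  K' ⊕ opad = 59 f5 5c 5c 5c.
Inner input = (K'⊕ipad) ∥ m = 33 9f 36 36 36 ∥ 78.
Inner hash: sum = 51+159+54+54+54+120 = 492 → 01 ec.
Outer input = (K'⊕opad) ∥ inner = 59 f5 5c 5c 5c ∥ 01 ec.
Outer hash (tag): sum = 89+245+92+92+92+1+236 = 847 → 03 4f.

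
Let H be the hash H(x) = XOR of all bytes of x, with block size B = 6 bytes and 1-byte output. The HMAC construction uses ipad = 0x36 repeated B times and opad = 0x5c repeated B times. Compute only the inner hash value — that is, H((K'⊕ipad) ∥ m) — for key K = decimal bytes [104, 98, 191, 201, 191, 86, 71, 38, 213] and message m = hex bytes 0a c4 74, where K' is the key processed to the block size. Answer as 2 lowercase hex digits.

Key decimal bytes [104, 98, 191, 201, 191, 86, 71, 38, 213] = 68 62 bf c9 bf 56 47 26 d5 is 9 bytes > B = 6, so hash it first: H(key) = 21, then zero-pad to 6 bytes: K' = 21 00 00 00 00 00.
K' ⊕ ipad = 17 36 36 36 36 36.
Inner input = 17 36 36 36 36 36 ∥ 0a c4 74.
Inner hash: XOR 17⊕36⊕36⊕36⊕36⊕36⊕0a⊕c4⊕74 = 9b.

9b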